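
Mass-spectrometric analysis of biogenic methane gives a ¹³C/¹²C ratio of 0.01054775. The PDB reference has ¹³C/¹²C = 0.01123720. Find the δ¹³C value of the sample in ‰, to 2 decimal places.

δ¹³C = (R_sample / R_standard − 1) × 1000
R_sample / R_standard = 0.01054775 / 0.01123720 = 0.938646
δ¹³C = (0.938646 − 1) × 1000 = -61.354‰

-61.35‰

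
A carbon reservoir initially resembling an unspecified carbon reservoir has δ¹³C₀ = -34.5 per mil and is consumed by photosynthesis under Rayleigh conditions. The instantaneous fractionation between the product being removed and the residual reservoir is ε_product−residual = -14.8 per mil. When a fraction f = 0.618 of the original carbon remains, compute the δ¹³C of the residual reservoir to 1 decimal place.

-27.6 per mil

Rayleigh residual: δ_res = (δ₀ + 1000)·f^(α−1) − 1000
α = ε/1000 + 1 = 0.98520, so α − 1 = -0.01480
f^(α−1) = 0.618^(-0.01480) = 1.007148
δ_res = (-34.5 + 1000) × 1.007148 − 1000 = 972.402 − 1000 = -27.60 per mil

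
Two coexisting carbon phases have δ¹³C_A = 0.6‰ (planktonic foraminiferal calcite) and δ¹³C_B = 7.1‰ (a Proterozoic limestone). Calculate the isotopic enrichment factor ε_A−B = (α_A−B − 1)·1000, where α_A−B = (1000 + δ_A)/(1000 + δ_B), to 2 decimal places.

-6.45‰

α_A−B = (1000 + 0.6) / (1000 + 7.1) = 1000.6 / 1007.1 = 0.993546
ε_A−B = (0.993546 − 1) × 1000 = -6.454‰
(The approximation ε ≈ δ_A − δ_B would give -6.5‰.)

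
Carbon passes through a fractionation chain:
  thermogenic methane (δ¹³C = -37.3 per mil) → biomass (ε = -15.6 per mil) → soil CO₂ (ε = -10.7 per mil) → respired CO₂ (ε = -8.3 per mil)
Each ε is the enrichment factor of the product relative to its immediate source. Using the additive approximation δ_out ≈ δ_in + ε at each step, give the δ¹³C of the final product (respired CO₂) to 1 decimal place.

step 1: δ ≈ -37.3 + (-15.6) = -52.9 per mil
step 2: δ ≈ -52.9 + (-10.7) = -63.6 per mil
step 3: δ ≈ -63.6 + (-8.3) = -71.9 per mil

-71.9 per mil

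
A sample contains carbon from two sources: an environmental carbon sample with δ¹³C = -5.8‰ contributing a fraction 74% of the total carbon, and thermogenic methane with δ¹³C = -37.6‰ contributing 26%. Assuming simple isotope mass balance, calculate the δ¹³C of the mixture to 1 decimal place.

-14.1‰

δ_mix = f_A·δ_A + f_B·δ_B
δ_mix = 0.74 × (-5.8) + 0.26 × (-37.6)
δ_mix = -4.29 + -9.78 = -14.07‰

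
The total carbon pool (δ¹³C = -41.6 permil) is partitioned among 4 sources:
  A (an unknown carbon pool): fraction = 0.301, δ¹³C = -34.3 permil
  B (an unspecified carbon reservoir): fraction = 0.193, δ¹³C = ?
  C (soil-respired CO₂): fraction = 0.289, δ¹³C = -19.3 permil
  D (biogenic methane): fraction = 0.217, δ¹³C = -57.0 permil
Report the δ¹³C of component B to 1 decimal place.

-69.1 permil

Isotope mass balance: δ_bulk = Σ fᵢ·δᵢ.
-41.6 = 0.301×(-34.3) + 0.193×δ_B + 0.289×(-19.3) + 0.217×(-57.0)
0.193·δ_B = -41.6 − (-28.271) = -13.329
δ_B = -13.329 / 0.193 = -69.06 permil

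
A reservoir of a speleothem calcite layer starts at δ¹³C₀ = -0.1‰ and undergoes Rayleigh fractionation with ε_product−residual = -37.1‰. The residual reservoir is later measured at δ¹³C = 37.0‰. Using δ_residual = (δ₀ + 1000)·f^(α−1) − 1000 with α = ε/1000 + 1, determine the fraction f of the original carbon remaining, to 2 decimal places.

0.37

α − 1 = ε/1000 = -0.0371
(δ_res + 1000)/(δ₀ + 1000) = (37.0 + 1000)/(-0.1 + 1000) = 1037.0/999.9 = 1.037104
f = 1.037104^(1/-0.0371) = exp(ln(1.037104)/-0.0371) = exp(0.03643/-0.0371)
f = exp(-0.9820) = 0.3746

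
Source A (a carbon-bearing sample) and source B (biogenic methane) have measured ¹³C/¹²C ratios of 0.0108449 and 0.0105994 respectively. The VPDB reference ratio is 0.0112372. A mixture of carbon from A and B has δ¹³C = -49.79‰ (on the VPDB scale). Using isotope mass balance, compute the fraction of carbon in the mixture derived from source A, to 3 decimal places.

0.319

δ_A = (0.0108449/0.0112372 − 1)×1000 = (0.965089 − 1)×1000 = -34.911‰
δ_B = (0.0105994/0.0112372 − 1)×1000 = (0.943242 − 1)×1000 = -56.758‰
f_A = (δ_mix − δ_B)/(δ_A − δ_B) = (-49.79 − (-56.758))/(-34.911 − (-56.758))
f_A = 6.968 / 21.847 = 0.3189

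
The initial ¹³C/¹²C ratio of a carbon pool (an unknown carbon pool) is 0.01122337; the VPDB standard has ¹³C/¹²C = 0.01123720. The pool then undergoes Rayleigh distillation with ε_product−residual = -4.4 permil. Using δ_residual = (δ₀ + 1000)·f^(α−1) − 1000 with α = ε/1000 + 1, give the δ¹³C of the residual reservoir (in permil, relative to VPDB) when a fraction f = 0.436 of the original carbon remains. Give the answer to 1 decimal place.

2.4 permil

δ₀ = (0.01122337/0.01123720 − 1)×1000 = (0.998769 − 1)×1000 = -1.231 permil
α − 1 = ε/1000 = -0.0044
f^(α−1) = 0.436^(-0.0044) = 1.003659
δ_res = (-1.231 + 1000) × 1.003659 − 1000 = 1002.424 − 1000 = 2.42 permil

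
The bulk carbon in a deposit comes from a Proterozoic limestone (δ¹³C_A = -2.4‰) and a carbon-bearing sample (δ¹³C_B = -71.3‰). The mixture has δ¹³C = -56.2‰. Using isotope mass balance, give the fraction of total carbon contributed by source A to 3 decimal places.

0.219

δ_mix = f_A·δ_A + (1 − f_A)·δ_B  ⇒  f_A = (δ_mix − δ_B)/(δ_A − δ_B)
f_A = (-56.2 − (-71.3)) / (-2.4 − (-71.3))
f_A = 15.1 / 68.9 = 0.2192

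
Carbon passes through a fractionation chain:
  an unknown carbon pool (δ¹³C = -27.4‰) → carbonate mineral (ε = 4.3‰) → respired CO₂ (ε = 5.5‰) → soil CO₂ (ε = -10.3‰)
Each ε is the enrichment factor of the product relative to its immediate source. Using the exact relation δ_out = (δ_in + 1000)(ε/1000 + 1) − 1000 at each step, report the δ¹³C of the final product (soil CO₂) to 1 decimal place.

step 1: δ = (-27.40 + 1000)·(4.3/1000 + 1) − 1000 = -23.22‰
step 2: δ = (-23.22 + 1000)·(5.5/1000 + 1) − 1000 = -17.85‰
step 3: δ = (-17.85 + 1000)·(-10.3/1000 + 1) − 1000 = -27.96‰

-28.0‰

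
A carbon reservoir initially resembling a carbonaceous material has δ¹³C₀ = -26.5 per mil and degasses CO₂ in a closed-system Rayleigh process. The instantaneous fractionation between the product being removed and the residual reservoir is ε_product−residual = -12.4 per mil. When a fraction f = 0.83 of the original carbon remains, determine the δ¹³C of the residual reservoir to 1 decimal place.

Rayleigh residual: δ_res = (δ₀ + 1000)·f^(α−1) − 1000
α = ε/1000 + 1 = 0.98760, so α − 1 = -0.01240
f^(α−1) = 0.83^(-0.01240) = 1.002313
δ_res = (-26.5 + 1000) × 1.002313 − 1000 = 975.752 − 1000 = -24.25 per mil

-24.2 per mil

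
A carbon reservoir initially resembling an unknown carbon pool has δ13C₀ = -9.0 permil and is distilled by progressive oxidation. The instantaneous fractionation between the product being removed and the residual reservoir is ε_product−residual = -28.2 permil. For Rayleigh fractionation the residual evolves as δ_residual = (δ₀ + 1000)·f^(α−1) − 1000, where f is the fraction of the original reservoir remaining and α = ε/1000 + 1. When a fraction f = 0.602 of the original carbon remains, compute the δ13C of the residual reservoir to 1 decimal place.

5.3 permil

Rayleigh residual: δ_res = (δ₀ + 1000)·f^(α−1) − 1000
α = ε/1000 + 1 = 0.97180, so α − 1 = -0.02820
f^(α−1) = 0.602^(-0.02820) = 1.014414
δ_res = (-9.0 + 1000) × 1.014414 − 1000 = 1005.285 − 1000 = 5.28 permil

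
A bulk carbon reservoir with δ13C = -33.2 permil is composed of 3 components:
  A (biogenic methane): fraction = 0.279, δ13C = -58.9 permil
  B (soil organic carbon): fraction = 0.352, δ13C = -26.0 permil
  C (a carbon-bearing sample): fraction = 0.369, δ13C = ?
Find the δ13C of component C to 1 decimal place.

-20.6 permil

Isotope mass balance: δ_bulk = Σ fᵢ·δᵢ.
-33.2 = 0.279×(-58.9) + 0.352×(-26.0) + 0.369×δ_C
0.369·δ_C = -33.2 − (-25.585) = -7.615
δ_C = -7.615 / 0.369 = -20.64 permil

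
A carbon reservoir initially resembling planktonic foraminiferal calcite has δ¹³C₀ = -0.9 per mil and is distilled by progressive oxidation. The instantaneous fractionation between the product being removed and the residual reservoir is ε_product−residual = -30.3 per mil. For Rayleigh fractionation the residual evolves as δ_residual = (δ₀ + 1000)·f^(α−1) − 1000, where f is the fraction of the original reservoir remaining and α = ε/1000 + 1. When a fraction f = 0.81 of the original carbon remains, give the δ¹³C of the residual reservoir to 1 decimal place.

Rayleigh residual: δ_res = (δ₀ + 1000)·f^(α−1) − 1000
α = ε/1000 + 1 = 0.96970, so α − 1 = -0.03030
f^(α−1) = 0.81^(-0.03030) = 1.006405
δ_res = (-0.9 + 1000) × 1.006405 − 1000 = 1005.500 − 1000 = 5.50 per mil

5.5 per mil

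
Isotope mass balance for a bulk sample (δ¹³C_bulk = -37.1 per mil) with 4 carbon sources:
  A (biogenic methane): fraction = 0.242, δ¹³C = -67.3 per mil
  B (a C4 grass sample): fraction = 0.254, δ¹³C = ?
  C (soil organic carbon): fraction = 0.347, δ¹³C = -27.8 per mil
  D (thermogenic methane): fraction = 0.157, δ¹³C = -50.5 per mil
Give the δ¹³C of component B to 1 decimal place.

-12.7 per mil

Isotope mass balance: δ_bulk = Σ fᵢ·δᵢ.
-37.1 = 0.242×(-67.3) + 0.254×δ_B + 0.347×(-27.8) + 0.157×(-50.5)
0.254·δ_B = -37.1 − (-33.862) = -3.238
δ_B = -3.238 / 0.254 = -12.75 per mil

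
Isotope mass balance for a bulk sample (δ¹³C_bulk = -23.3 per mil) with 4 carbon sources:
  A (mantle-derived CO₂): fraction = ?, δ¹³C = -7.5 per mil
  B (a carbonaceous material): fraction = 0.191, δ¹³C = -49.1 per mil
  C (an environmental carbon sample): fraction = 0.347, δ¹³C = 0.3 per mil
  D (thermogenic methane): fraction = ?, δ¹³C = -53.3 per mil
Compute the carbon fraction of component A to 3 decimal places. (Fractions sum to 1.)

0.231

Let f_A and f_D be the unknown fractions; fractions sum to 1 so f_A + f_D = 0.462.
Mass balance: Σ fᵢ·δᵢ = δ_bulk ⇒ f_A·(-7.5) + f_D·(-53.3) = -23.3 − (-9.274) = -14.026
Substitute f_D = 0.462 − f_A:
f_A·(-7.5 − -53.3) = -14.026 − 0.462×(-53.3) = 10.599
f_A = 10.599 / 45.8 = 0.2314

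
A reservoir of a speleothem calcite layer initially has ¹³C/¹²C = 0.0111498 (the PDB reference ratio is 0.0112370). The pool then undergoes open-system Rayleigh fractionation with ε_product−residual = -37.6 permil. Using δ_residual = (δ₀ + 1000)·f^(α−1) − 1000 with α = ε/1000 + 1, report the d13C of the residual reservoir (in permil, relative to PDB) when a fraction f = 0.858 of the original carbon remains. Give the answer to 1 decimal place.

δ₀ = (0.0111498/0.0112370 − 1)×1000 = (0.992240 − 1)×1000 = -7.760 permil
α − 1 = ε/1000 = -0.0376
f^(α−1) = 0.858^(-0.0376) = 1.005775
δ_res = (-7.760 + 1000) × 1.005775 − 1000 = 997.970 − 1000 = -2.03 permil

-2.0 permil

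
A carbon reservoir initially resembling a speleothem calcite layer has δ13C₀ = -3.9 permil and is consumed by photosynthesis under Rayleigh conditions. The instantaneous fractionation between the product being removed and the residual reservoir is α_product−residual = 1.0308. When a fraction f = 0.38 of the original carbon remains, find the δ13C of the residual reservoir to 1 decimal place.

-33.1 permil

Rayleigh residual: δ_res = (δ₀ + 1000)·f^(α−1) − 1000
α − 1 = 0.03080
f^(α−1) = 0.38^(0.03080) = 0.970638
δ_res = (-3.9 + 1000) × 0.970638 − 1000 = 966.853 − 1000 = -33.15 permil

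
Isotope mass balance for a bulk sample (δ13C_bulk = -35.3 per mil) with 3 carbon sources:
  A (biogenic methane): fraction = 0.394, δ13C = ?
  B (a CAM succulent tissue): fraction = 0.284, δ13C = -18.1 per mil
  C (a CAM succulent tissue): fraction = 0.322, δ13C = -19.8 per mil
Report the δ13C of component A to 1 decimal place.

-60.4 per mil

Isotope mass balance: δ_bulk = Σ fᵢ·δᵢ.
-35.3 = 0.394×δ_A + 0.284×(-18.1) + 0.322×(-19.8)
0.394·δ_A = -35.3 − (-11.516) = -23.784
δ_A = -23.784 / 0.394 = -60.37 per mil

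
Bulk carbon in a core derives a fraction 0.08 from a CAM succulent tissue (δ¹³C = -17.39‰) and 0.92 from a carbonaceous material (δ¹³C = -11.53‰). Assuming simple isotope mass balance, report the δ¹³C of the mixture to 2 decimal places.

-12.00‰

δ_mix = f_A·δ_A + f_B·δ_B
δ_mix = 0.08 × (-17.39) + 0.92 × (-11.53)
δ_mix = -1.391 + -10.608 = -11.999‰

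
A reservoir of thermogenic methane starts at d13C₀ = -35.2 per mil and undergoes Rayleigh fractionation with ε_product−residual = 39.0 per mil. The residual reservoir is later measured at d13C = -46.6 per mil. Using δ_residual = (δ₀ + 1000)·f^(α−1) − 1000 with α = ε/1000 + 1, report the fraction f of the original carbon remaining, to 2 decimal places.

0.74

α − 1 = ε/1000 = 0.0390
(δ_res + 1000)/(δ₀ + 1000) = (-46.6 + 1000)/(-35.2 + 1000) = 953.4/964.8 = 0.988184
f = 0.988184^(1/0.0390) = exp(ln(0.988184)/0.0390) = exp(-0.01189/0.0390)
f = exp(-0.3048) = 0.7373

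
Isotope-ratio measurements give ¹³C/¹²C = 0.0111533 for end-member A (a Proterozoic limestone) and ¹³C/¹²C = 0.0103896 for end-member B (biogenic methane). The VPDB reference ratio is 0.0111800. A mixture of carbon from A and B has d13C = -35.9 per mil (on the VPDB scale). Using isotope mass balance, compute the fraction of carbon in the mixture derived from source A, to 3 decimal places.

δ_A = (0.0111533/0.0111800 − 1)×1000 = (0.997612 − 1)×1000 = -2.388 per mil
δ_B = (0.0103896/0.0111800 − 1)×1000 = (0.929302 − 1)×1000 = -70.698 per mil
f_A = (δ_mix − δ_B)/(δ_A − δ_B) = (-35.9 − (-70.698))/(-2.388 − (-70.698))
f_A = 34.798 / 68.309 = 0.5094

0.509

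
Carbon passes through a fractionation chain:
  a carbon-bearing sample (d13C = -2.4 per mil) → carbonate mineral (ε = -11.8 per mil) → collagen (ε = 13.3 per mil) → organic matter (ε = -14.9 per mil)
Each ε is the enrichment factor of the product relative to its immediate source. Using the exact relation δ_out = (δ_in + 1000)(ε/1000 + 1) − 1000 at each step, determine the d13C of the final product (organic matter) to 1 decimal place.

step 1: δ = (-2.40 + 1000)·(-11.8/1000 + 1) − 1000 = -14.17 per mil
step 2: δ = (-14.17 + 1000)·(13.3/1000 + 1) − 1000 = -1.06 per mil
step 3: δ = (-1.06 + 1000)·(-14.9/1000 + 1) − 1000 = -15.94 per mil

-15.9 per mil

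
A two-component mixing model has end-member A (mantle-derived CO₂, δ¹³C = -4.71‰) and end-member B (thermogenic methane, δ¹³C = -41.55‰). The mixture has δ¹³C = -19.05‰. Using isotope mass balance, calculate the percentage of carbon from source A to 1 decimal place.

δ_mix = f_A·δ_A + (1 − f_A)·δ_B  ⇒  f_A = (δ_mix − δ_B)/(δ_A − δ_B)
f_A = (-19.05 − (-41.55)) / (-4.71 − (-41.55))
f_A = 22.50 / 36.84 = 0.6107

61.1%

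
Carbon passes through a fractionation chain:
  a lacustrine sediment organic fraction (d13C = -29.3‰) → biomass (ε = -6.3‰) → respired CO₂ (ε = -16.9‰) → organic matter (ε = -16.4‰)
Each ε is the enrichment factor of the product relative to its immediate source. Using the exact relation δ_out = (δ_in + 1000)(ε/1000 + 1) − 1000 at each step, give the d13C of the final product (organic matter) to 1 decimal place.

step 1: δ = (-29.30 + 1000)·(-6.3/1000 + 1) − 1000 = -35.42‰
step 2: δ = (-35.42 + 1000)·(-16.9/1000 + 1) − 1000 = -51.72‰
step 3: δ = (-51.72 + 1000)·(-16.4/1000 + 1) − 1000 = -67.27‰

-67.3‰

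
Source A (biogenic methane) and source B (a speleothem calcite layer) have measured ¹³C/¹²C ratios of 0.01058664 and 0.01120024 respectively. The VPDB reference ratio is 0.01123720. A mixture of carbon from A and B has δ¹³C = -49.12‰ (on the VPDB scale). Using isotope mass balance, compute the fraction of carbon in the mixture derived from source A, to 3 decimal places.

0.839

δ_A = (0.01058664/0.01123720 − 1)×1000 = (0.942107 − 1)×1000 = -57.893‰
δ_B = (0.01120024/0.01123720 − 1)×1000 = (0.996711 − 1)×1000 = -3.289‰
f_A = (δ_mix − δ_B)/(δ_A − δ_B) = (-49.12 − (-3.289))/(-57.893 − (-3.289))
f_A = -45.831 / -54.604 = 0.8393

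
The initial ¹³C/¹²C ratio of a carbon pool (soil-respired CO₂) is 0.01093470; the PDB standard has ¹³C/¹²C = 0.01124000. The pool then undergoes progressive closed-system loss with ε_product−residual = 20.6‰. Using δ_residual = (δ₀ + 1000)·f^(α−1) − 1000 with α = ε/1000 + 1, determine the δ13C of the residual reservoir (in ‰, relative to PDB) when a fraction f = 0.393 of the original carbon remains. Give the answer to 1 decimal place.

-45.7‰

δ₀ = (0.01093470/0.01124000 − 1)×1000 = (0.972838 − 1)×1000 = -27.162‰
α − 1 = ε/1000 = 0.0206
f^(α−1) = 0.393^(0.0206) = 0.980945
δ_res = (-27.162 + 1000) × 0.980945 − 1000 = 954.300 − 1000 = -45.70‰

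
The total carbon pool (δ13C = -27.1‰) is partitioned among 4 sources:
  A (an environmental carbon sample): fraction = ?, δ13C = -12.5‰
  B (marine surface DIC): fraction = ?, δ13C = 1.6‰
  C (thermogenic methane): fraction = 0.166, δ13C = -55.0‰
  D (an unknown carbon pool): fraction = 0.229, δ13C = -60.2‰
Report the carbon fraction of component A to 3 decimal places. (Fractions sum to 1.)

0.365

Let f_A and f_B be the unknown fractions; fractions sum to 1 so f_A + f_B = 0.605.
Mass balance: Σ fᵢ·δᵢ = δ_bulk ⇒ f_A·(-12.5) + f_B·(1.6) = -27.1 − (-22.916) = -4.184
Substitute f_B = 0.605 − f_A:
f_A·(-12.5 − 1.6) = -4.184 − 0.605×(1.6) = -5.152
f_A = -5.152 / -14.1 = 0.3654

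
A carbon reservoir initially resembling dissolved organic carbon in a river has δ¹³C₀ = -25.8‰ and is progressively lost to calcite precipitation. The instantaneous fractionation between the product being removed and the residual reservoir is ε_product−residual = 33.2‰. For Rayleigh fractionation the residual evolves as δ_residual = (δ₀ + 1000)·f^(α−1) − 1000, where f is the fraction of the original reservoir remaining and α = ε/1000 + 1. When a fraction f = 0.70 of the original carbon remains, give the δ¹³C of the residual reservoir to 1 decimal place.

-37.3‰

Rayleigh residual: δ_res = (δ₀ + 1000)·f^(α−1) − 1000
α = ε/1000 + 1 = 1.03320, so α − 1 = 0.03320
f^(α−1) = 0.70^(0.03320) = 0.988228
δ_res = (-25.8 + 1000) × 0.988228 − 1000 = 962.732 − 1000 = -37.27‰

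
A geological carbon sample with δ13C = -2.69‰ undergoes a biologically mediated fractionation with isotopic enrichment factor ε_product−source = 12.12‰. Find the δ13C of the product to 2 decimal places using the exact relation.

9.40‰

To first order, δ_product ≈ δ_source + ε = 9.43‰.
Exactly, δ_product = (δ_source + 1000)·(ε/1000 + 1) − 1000.
δ_product = (-2.69 + 1000) × (12.12/1000 + 1) − 1000
δ_product = 9.397‰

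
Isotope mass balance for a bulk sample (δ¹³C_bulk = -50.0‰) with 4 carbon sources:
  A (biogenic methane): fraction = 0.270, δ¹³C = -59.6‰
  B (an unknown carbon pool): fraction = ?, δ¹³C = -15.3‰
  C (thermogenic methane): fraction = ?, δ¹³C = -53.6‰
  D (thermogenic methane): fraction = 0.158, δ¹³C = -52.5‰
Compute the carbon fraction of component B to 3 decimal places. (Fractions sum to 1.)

Let f_B and f_C be the unknown fractions; fractions sum to 1 so f_B + f_C = 0.572.
Mass balance: Σ fᵢ·δᵢ = δ_bulk ⇒ f_B·(-15.3) + f_C·(-53.6) = -50.0 − (-24.387) = -25.613
Substitute f_C = 0.572 − f_B:
f_B·(-15.3 − -53.6) = -25.613 − 0.572×(-53.6) = 5.046
f_B = 5.046 / 38.3 = 0.1318

0.132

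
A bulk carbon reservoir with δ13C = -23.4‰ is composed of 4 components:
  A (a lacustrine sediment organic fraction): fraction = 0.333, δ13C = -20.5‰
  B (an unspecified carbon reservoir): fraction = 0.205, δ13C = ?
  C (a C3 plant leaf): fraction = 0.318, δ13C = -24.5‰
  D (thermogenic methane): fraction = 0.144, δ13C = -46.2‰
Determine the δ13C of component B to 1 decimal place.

-10.4‰

Isotope mass balance: δ_bulk = Σ fᵢ·δᵢ.
-23.4 = 0.333×(-20.5) + 0.205×δ_B + 0.318×(-24.5) + 0.144×(-46.2)
0.205·δ_B = -23.4 − (-21.270) = -2.130
δ_B = -2.130 / 0.205 = -10.39‰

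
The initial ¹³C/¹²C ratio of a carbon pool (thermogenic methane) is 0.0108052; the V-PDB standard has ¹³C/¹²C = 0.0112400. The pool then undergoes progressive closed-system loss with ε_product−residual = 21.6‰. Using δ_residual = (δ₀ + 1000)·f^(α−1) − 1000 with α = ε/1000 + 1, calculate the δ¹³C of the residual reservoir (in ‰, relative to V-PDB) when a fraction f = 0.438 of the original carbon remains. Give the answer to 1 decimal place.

δ₀ = (0.0108052/0.0112400 − 1)×1000 = (0.961317 − 1)×1000 = -38.683‰
α − 1 = ε/1000 = 0.0216
f^(α−1) = 0.438^(0.0216) = 0.982326
δ_res = (-38.683 + 1000) × 0.982326 − 1000 = 944.327 − 1000 = -55.67‰

-55.7‰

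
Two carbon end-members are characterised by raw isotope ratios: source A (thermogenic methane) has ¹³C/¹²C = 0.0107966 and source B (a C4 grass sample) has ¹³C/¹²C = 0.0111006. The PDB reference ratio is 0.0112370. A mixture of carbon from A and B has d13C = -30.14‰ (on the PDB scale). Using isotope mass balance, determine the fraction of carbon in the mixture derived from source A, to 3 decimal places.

0.665

δ_A = (0.0107966/0.0112370 − 1)×1000 = (0.960808 − 1)×1000 = -39.192‰
δ_B = (0.0111006/0.0112370 − 1)×1000 = (0.987862 − 1)×1000 = -12.138‰
f_A = (δ_mix − δ_B)/(δ_A − δ_B) = (-30.14 − (-12.138))/(-39.192 − (-12.138))
f_A = -18.002 / -27.053 = 0.6654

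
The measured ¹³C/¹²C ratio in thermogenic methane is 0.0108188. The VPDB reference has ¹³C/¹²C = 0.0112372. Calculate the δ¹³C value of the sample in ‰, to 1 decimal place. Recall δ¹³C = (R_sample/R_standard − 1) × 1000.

δ¹³C = (R_sample / R_standard − 1) × 1000
R_sample / R_standard = 0.0108188 / 0.0112372 = 0.962767
δ¹³C = (0.962767 − 1) × 1000 = -37.23‰

-37.2‰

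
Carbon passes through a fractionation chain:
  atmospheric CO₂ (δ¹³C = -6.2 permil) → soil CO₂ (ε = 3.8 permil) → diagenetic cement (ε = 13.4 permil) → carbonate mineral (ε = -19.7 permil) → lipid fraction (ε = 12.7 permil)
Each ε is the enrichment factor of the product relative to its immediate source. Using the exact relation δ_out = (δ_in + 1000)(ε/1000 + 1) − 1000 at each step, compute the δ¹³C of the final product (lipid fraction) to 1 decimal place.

step 1: δ = (-6.20 + 1000)·(3.8/1000 + 1) − 1000 = -2.42 permil
step 2: δ = (-2.42 + 1000)·(13.4/1000 + 1) − 1000 = 10.94 permil
step 3: δ = (10.94 + 1000)·(-19.7/1000 + 1) − 1000 = -8.97 permil
step 4: δ = (-8.97 + 1000)·(12.7/1000 + 1) − 1000 = 3.61 permil

3.6 permil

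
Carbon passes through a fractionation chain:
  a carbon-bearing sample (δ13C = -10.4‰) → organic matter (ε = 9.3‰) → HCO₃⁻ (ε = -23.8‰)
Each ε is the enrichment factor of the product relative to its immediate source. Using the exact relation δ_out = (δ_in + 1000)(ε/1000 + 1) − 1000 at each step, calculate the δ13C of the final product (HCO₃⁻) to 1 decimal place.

step 1: δ = (-10.40 + 1000)·(9.3/1000 + 1) − 1000 = -1.20‰
step 2: δ = (-1.20 + 1000)·(-23.8/1000 + 1) − 1000 = -24.97‰

-25.0‰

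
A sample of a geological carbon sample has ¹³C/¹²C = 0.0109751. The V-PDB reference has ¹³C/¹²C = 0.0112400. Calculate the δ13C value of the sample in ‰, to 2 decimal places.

δ13C = (R_sample / R_standard − 1) × 1000
R_sample / R_standard = 0.0109751 / 0.0112400 = 0.976432
δ13C = (0.976432 − 1) × 1000 = -23.568‰

-23.57‰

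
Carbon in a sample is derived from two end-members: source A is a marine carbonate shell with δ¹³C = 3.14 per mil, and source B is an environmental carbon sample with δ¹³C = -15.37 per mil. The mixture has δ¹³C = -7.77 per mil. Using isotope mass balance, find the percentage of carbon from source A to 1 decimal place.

δ_mix = f_A·δ_A + (1 − f_A)·δ_B  ⇒  f_A = (δ_mix − δ_B)/(δ_A − δ_B)
f_A = (-7.77 − (-15.37)) / (3.14 − (-15.37))
f_A = 7.60 / 18.51 = 0.4106

41.1%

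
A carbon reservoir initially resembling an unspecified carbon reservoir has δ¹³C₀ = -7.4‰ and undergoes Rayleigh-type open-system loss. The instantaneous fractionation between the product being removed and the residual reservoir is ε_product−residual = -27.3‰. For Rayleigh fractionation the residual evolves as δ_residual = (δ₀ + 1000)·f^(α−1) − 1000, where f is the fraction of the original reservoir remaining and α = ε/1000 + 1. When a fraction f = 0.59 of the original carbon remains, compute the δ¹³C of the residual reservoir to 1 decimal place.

Rayleigh residual: δ_res = (δ₀ + 1000)·f^(α−1) − 1000
α = ε/1000 + 1 = 0.97270, so α − 1 = -0.02730
f^(α−1) = 0.59^(-0.02730) = 1.014509
δ_res = (-7.4 + 1000) × 1.014509 − 1000 = 1007.001 − 1000 = 7.00‰

7.0‰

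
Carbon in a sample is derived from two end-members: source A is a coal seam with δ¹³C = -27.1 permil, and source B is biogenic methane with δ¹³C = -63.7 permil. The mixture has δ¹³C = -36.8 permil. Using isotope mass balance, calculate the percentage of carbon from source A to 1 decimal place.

δ_mix = f_A·δ_A + (1 − f_A)·δ_B  ⇒  f_A = (δ_mix − δ_B)/(δ_A − δ_B)
f_A = (-36.8 − (-63.7)) / (-27.1 − (-63.7))
f_A = 26.9 / 36.6 = 0.7350

73.5%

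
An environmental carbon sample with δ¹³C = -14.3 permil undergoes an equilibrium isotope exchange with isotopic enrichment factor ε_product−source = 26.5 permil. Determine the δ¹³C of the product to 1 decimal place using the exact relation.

To first order, δ_product ≈ δ_source + ε = 12.2 permil.
Exactly, δ_product = (δ_source + 1000)·(ε/1000 + 1) − 1000.
δ_product = (-14.3 + 1000) × (26.5/1000 + 1) − 1000
δ_product = 11.82 permil

11.8 permil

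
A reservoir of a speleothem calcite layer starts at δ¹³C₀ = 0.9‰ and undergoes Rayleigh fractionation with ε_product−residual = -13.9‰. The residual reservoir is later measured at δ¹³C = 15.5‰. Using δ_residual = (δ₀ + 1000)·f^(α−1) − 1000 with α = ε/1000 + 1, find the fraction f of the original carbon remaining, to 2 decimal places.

0.35

α − 1 = ε/1000 = -0.0139
(δ_res + 1000)/(δ₀ + 1000) = (15.5 + 1000)/(0.9 + 1000) = 1015.5/1000.9 = 1.014587
f = 1.014587^(1/-0.0139) = exp(ln(1.014587)/-0.0139) = exp(0.01448/-0.0139)
f = exp(-1.0418) = 0.3528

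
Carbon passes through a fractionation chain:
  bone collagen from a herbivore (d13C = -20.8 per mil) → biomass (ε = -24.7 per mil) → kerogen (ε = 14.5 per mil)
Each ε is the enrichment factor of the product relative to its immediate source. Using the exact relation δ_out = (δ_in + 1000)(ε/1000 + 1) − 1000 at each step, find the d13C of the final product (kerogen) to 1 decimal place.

step 1: δ = (-20.80 + 1000)·(-24.7/1000 + 1) − 1000 = -44.99 per mil
step 2: δ = (-44.99 + 1000)·(14.5/1000 + 1) − 1000 = -31.14 per mil

-31.1 per mil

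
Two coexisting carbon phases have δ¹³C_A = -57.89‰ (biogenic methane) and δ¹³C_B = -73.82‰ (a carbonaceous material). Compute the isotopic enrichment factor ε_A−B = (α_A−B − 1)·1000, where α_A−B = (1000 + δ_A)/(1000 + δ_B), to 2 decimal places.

17.20‰

α_A−B = (1000 + -57.89) / (1000 + -73.82) = 942.11 / 926.18 = 1.017200
ε_A−B = (1.017200 − 1) × 1000 = 17.200‰
(The approximation ε ≈ δ_A − δ_B would give 15.93‰.)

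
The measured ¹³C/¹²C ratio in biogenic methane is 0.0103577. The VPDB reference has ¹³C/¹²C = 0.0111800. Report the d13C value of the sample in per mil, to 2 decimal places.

d13C = (R_sample / R_standard − 1) × 1000
R_sample / R_standard = 0.0103577 / 0.0111800 = 0.926449
d13C = (0.926449 − 1) × 1000 = -73.551 per mil

-73.55 per mil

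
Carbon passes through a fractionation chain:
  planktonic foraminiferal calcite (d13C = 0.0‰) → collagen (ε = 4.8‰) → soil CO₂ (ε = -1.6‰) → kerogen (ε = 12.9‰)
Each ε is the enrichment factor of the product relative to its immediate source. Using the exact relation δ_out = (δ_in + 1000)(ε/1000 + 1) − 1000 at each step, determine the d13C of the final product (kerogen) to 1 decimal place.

step 1: δ = (0.00 + 1000)·(4.8/1000 + 1) − 1000 = 4.80‰
step 2: δ = (4.80 + 1000)·(-1.6/1000 + 1) − 1000 = 3.19‰
step 3: δ = (3.19 + 1000)·(12.9/1000 + 1) − 1000 = 16.13‰

16.1‰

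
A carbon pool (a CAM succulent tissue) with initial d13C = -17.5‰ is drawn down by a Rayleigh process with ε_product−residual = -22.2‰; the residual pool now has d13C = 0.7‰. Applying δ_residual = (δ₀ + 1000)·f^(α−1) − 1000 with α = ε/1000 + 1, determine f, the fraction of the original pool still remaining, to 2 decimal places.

0.44

α − 1 = ε/1000 = -0.0222
(δ_res + 1000)/(δ₀ + 1000) = (0.7 + 1000)/(-17.5 + 1000) = 1000.7/982.5 = 1.018524
f = 1.018524^(1/-0.0222) = exp(ln(1.018524)/-0.0222) = exp(0.01835/-0.0222)
f = exp(-0.8268) = 0.4375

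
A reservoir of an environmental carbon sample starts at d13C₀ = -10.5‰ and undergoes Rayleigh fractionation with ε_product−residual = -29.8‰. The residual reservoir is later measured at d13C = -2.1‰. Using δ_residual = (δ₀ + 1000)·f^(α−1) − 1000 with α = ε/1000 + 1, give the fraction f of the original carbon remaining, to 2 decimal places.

0.75

α − 1 = ε/1000 = -0.0298
(δ_res + 1000)/(δ₀ + 1000) = (-2.1 + 1000)/(-10.5 + 1000) = 997.9/989.5 = 1.008489
f = 1.008489^(1/-0.0298) = exp(ln(1.008489)/-0.0298) = exp(0.00845/-0.0298)
f = exp(-0.2837) = 0.7530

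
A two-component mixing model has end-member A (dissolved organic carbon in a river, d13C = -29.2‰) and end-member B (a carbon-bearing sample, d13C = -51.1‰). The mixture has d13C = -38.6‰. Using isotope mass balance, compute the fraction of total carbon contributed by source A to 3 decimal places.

δ_mix = f_A·δ_A + (1 − f_A)·δ_B  ⇒  f_A = (δ_mix − δ_B)/(δ_A − δ_B)
f_A = (-38.6 − (-51.1)) / (-29.2 − (-51.1))
f_A = 12.5 / 21.9 = 0.5708

0.571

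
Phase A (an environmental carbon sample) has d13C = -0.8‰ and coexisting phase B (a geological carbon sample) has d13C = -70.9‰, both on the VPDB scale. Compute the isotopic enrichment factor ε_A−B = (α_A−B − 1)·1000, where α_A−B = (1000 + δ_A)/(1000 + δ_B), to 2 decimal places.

75.45‰

α_A−B = (1000 + -0.8) / (1000 + -70.9) = 999.2 / 929.1 = 1.075449
ε_A−B = (1.075449 − 1) × 1000 = 75.449‰
(The approximation ε ≈ δ_A − δ_B would give 70.1‰.)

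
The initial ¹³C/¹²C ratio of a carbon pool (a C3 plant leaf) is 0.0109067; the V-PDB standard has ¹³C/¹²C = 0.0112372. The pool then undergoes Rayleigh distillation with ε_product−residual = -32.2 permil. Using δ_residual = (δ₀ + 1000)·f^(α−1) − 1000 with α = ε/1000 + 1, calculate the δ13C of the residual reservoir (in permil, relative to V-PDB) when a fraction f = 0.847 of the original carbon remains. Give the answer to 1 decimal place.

-24.2 permil

δ₀ = (0.0109067/0.0112372 − 1)×1000 = (0.970589 − 1)×1000 = -29.411 permil
α − 1 = ε/1000 = -0.0322
f^(α−1) = 0.847^(-0.0322) = 1.005361
δ_res = (-29.411 + 1000) × 1.005361 − 1000 = 975.792 − 1000 = -24.21 permil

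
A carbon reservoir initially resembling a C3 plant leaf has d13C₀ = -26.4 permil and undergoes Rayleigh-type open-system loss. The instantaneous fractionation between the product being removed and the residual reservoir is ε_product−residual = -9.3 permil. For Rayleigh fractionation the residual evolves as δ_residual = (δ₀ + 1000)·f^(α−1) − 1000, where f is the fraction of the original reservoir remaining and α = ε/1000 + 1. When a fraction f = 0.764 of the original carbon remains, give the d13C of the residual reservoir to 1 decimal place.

Rayleigh residual: δ_res = (δ₀ + 1000)·f^(α−1) − 1000
α = ε/1000 + 1 = 0.99070, so α − 1 = -0.00930
f^(α−1) = 0.764^(-0.00930) = 1.002507
δ_res = (-26.4 + 1000) × 1.002507 − 1000 = 976.040 − 1000 = -23.96 permil

-24.0 permil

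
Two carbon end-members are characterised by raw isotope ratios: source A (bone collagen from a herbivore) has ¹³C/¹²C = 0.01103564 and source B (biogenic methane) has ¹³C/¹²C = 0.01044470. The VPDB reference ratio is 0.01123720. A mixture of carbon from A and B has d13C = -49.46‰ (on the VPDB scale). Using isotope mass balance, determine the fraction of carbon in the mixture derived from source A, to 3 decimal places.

0.401

δ_A = (0.01103564/0.01123720 − 1)×1000 = (0.982063 − 1)×1000 = -17.937‰
δ_B = (0.01044470/0.01123720 − 1)×1000 = (0.929475 − 1)×1000 = -70.525‰
f_A = (δ_mix − δ_B)/(δ_A − δ_B) = (-49.46 − (-70.525))/(-17.937 − (-70.525))
f_A = 21.065 / 52.588 = 0.4006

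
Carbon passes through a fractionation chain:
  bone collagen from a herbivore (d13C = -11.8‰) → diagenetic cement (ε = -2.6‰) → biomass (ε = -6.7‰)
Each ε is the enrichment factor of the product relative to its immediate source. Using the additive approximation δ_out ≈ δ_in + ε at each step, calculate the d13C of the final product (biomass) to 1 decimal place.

-21.1‰

step 1: δ ≈ -11.8 + (-2.6) = -14.4‰
step 2: δ ≈ -14.4 + (-6.7) = -21.1‰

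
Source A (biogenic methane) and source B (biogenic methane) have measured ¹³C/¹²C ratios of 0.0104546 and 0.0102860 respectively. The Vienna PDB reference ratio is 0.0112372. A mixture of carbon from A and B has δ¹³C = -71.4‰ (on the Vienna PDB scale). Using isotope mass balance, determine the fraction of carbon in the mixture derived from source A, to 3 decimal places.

0.883

δ_A = (0.0104546/0.0112372 − 1)×1000 = (0.930356 − 1)×1000 = -69.644‰
δ_B = (0.0102860/0.0112372 − 1)×1000 = (0.915353 − 1)×1000 = -84.647‰
f_A = (δ_mix − δ_B)/(δ_A − δ_B) = (-71.4 − (-84.647))/(-69.644 − (-84.647))
f_A = 13.247 / 15.004 = 0.8829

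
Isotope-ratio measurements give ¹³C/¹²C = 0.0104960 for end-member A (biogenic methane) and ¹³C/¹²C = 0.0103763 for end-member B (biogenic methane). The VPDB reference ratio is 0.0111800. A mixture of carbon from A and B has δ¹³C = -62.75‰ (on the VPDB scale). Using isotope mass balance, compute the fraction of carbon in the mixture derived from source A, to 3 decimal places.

0.853

δ_A = (0.0104960/0.0111800 − 1)×1000 = (0.938819 − 1)×1000 = -61.181‰
δ_B = (0.0103763/0.0111800 − 1)×1000 = (0.928113 − 1)×1000 = -71.887‰
f_A = (δ_mix − δ_B)/(δ_A − δ_B) = (-62.75 − (-71.887))/(-61.181 − (-71.887))
f_A = 9.137 / 10.707 = 0.8534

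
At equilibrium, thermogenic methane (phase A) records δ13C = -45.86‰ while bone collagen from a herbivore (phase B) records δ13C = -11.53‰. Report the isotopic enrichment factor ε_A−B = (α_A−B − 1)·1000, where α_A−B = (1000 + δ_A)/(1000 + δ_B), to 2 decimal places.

α_A−B = (1000 + -45.86) / (1000 + -11.53) = 954.14 / 988.47 = 0.965270
ε_A−B = (0.965270 − 1) × 1000 = -34.730‰
(The approximation ε ≈ δ_A − δ_B would give -34.33‰.)

-34.73‰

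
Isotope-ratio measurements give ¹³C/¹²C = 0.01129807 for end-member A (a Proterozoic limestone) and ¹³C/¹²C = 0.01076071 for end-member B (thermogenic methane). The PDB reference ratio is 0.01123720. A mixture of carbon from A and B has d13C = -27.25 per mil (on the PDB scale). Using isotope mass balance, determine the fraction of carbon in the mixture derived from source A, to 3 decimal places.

δ_A = (0.01129807/0.01123720 − 1)×1000 = (1.005417 − 1)×1000 = 5.417 per mil
δ_B = (0.01076071/0.01123720 − 1)×1000 = (0.957597 − 1)×1000 = -42.403 per mil
f_A = (δ_mix − δ_B)/(δ_A − δ_B) = (-27.25 − (-42.403))/(5.417 − (-42.403))
f_A = 15.153 / 47.820 = 0.3169

0.317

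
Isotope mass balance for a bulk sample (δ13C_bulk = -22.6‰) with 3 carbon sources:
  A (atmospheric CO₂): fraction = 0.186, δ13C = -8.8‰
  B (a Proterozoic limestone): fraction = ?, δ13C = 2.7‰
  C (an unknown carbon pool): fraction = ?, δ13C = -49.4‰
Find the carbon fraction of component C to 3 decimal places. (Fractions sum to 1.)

Let f_C and f_B be the unknown fractions; fractions sum to 1 so f_C + f_B = 0.814.
Mass balance: Σ fᵢ·δᵢ = δ_bulk ⇒ f_C·(-49.4) + f_B·(2.7) = -22.6 − (-1.637) = -20.963
Substitute f_B = 0.814 − f_C:
f_C·(-49.4 − 2.7) = -20.963 − 0.814×(2.7) = -23.161
f_C = -23.161 / -52.1 = 0.4445

0.445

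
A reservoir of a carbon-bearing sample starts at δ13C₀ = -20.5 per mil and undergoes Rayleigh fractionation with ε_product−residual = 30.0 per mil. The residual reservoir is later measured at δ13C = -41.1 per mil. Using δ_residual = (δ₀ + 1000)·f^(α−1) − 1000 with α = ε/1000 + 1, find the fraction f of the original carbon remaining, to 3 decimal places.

0.492

α − 1 = ε/1000 = 0.0300
(δ_res + 1000)/(δ₀ + 1000) = (-41.1 + 1000)/(-20.5 + 1000) = 958.9/979.5 = 0.978969
f = 0.978969^(1/0.0300) = exp(ln(0.978969)/0.0300) = exp(-0.02126/0.0300)
f = exp(-0.7085) = 0.4924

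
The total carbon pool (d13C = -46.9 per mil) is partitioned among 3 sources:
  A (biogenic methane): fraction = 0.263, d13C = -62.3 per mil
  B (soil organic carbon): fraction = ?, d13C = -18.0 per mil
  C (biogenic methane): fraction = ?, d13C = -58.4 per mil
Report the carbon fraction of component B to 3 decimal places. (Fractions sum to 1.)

0.310

Let f_B and f_C be the unknown fractions; fractions sum to 1 so f_B + f_C = 0.737.
Mass balance: Σ fᵢ·δᵢ = δ_bulk ⇒ f_B·(-18.0) + f_C·(-58.4) = -46.9 − (-16.385) = -30.515
Substitute f_C = 0.737 − f_B:
f_B·(-18.0 − -58.4) = -30.515 − 0.737×(-58.4) = 12.526
f_B = 12.526 / 40.4 = 0.3100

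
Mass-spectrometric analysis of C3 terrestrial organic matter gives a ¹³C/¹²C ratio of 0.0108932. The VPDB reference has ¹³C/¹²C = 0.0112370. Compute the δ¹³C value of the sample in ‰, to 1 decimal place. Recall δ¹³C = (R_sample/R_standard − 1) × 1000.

δ¹³C = (R_sample / R_standard − 1) × 1000
R_sample / R_standard = 0.0108932 / 0.0112370 = 0.969405
δ¹³C = (0.969405 − 1) × 1000 = -30.60‰

-30.6‰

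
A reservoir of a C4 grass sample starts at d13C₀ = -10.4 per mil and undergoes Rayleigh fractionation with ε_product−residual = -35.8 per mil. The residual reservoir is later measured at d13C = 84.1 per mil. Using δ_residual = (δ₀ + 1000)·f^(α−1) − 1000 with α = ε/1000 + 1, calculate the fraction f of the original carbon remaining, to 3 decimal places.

α − 1 = ε/1000 = -0.0358
(δ_res + 1000)/(δ₀ + 1000) = (84.1 + 1000)/(-10.4 + 1000) = 1084.1/989.6 = 1.095493
f = 1.095493^(1/-0.0358) = exp(ln(1.095493)/-0.0358) = exp(0.09120/-0.0358)
f = exp(-2.5476) = 0.0783

0.078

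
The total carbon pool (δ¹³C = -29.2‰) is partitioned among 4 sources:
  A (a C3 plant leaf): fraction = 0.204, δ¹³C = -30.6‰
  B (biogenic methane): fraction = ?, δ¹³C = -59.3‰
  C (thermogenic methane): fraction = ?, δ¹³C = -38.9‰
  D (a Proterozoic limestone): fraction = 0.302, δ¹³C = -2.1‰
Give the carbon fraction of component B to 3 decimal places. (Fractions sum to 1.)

Let f_B and f_C be the unknown fractions; fractions sum to 1 so f_B + f_C = 0.494.
Mass balance: Σ fᵢ·δᵢ = δ_bulk ⇒ f_B·(-59.3) + f_C·(-38.9) = -29.2 − (-6.877) = -22.323
Substitute f_C = 0.494 − f_B:
f_B·(-59.3 − -38.9) = -22.323 − 0.494×(-38.9) = -3.107
f_B = -3.107 / -20.4 = 0.1523

0.152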